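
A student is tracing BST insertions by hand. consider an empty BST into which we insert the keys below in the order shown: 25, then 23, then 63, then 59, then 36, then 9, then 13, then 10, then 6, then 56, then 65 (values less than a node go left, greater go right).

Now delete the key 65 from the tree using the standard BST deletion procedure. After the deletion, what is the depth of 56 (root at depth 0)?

4

25: root
23: left child of 25 (depth 1)
63: right child of 25 (depth 1)
59: left child of 63 (depth 2)
36: left child of 59 (depth 3)
9: left child of 23 (depth 2)
13: right child of 9 (depth 3)
10: left child of 13 (depth 4)
6: left child of 9 (depth 3)
56: right child of 36 (depth 4)
65: right child of 63 (depth 2)

Delete 65 (at most one child — splice it out).
After deletion, path to 56: 25 → 63 → 59 → 36 → 56.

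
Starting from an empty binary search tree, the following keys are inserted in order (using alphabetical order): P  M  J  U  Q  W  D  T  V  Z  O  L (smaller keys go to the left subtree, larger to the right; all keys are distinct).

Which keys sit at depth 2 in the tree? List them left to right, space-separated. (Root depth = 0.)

J O Q W

Insert P: tree is empty, so P becomes the root.
Insert M: M < P → go left. Place as left child of P.
Insert J: J < P → go left; J < M → go left. Place as left child of M.
Insert U: U > P → go right. Place as right child of P.
Insert Q: Q > P → go right; Q < U → go left. Place as left child of U.
Insert W: W > P → go right; W > U → go right. Place as right child of U.
Insert D: D < P → go left; D < M → go left; D < J → go left. Place as left child of J.
Insert T: T > P → go right; T < U → go left; T > Q → go right. Place as right child of Q.
Insert V: V > P → go right; V > U → go right; V < W → go left. Place as left child of W.
Insert Z: Z > P → go right; Z > U → go right; Z > W → go right. Place as right child of W.
Insert O: O < P → go left; O > M → go right. Place as right child of M.
Insert L: L < P → go left; L < M → go left; L > J → go right. Place as right child of J.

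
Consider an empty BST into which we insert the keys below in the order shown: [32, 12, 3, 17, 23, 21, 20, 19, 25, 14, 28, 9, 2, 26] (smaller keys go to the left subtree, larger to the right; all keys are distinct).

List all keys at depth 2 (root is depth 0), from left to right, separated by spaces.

Insert 32: tree is empty, so 32 becomes the root.
Insert 12: 12 < 32 → go left. Place as left child of 32.
Insert 3: 3 < 32 → go left; 3 < 12 → go left. Place as left child of 12.
Insert 17: 17 < 32 → go left; 17 > 12 → go right. Place as right child of 12.
Insert 23: 23 < 32 → go left; 23 > 12 → go right; 23 > 17 → go right. Place as right child of 17.
Insert 21: 21 < 32 → go left; 21 > 12 → go right; 21 > 17 → go right; 21 < 23 → go left. Place as left child of 23.
Insert 20: 20 < 32 → go left; 20 > 12 → go right; 20 > 17 → go right; 20 < 23 → go left; 20 < 21 → go left. Place as left child of 21.
Insert 19: 19 < 32 → go left; 19 > 12 → go right; 19 > 17 → go right; 19 < 23 → go left; 19 < 21 → go left; 19 < 20 → go left. Place as left child of 20.
Insert 25: 25 < 32 → go left; 25 > 12 → go right; 25 > 17 → go right; 25 > 23 → go right. Place as right child of 23.
Insert 14: 14 < 32 → go left; 14 > 12 → go right; 14 < 17 → go left. Place as left child of 17.
Insert 28: 28 < 32 → go left; 28 > 12 → go right; 28 > 17 → go right; 28 > 23 → go right; 28 > 25 → go right. Place as right child of 25.
Insert 9: 9 < 32 → go left; 9 < 12 → go left; 9 > 3 → go right. Place as right child of 3.
Insert 2: 2 < 32 → go left; 2 < 12 → go left; 2 < 3 → go left. Place as left child of 3.
Insert 26: 26 < 32 → go left; 26 > 12 → go right; 26 > 17 → go right; 26 > 23 → go right; 26 > 25 → go right; 26 < 28 → go left. Place as left child of 28.

3 17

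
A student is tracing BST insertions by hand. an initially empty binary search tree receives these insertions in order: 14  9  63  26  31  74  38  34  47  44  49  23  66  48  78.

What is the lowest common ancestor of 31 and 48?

Insert 14: tree is empty, so 14 becomes the root.
Insert 9: 9 < 14 → go left. Place as left child of 14.
Insert 63: 63 > 14 → go right. Place as right child of 14.
Insert 26: 26 > 14 → go right; 26 < 63 → go left. Place as left child of 63.
Insert 31: 31 > 14 → go right; 31 < 63 → go left; 31 > 26 → go right. Place as right child of 26.
Insert 74: 74 > 14 → go right; 74 > 63 → go right. Place as right child of 63.
Insert 38: 38 > 14 → go right; 38 < 63 → go left; 38 > 26 → go right; 38 > 31 → go right. Place as right child of 31.
Insert 34: 34 > 14 → go right; 34 < 63 → go left; 34 > 26 → go right; 34 > 31 → go right; 34 < 38 → go left. Place as left child of 38.
Insert 47: 47 > 14 → go right; 47 < 63 → go left; 47 > 26 → go right; 47 > 31 → go right; 47 > 38 → go right. Place as right child of 38.
Insert 44: 44 > 14 → go right; 44 < 63 → go left; 44 > 26 → go right; 44 > 31 → go right; 44 > 38 → go right; 44 < 47 → go left. Place as left child of 47.
Insert 49: 49 > 14 → go right; 49 < 63 → go left; 49 > 26 → go right; 49 > 31 → go right; 49 > 38 → go right; 49 > 47 → go right. Place as right child of 47.
Insert 23: 23 > 14 → go right; 23 < 63 → go left; 23 < 26 → go left. Place as left child of 26.
Insert 66: 66 > 14 → go right; 66 > 63 → go right; 66 < 74 → go left. Place as left child of 74.
Insert 48: 48 > 14 → go right; 48 < 63 → go left; 48 > 26 → go right; 48 > 31 → go right; 48 > 38 → go right; 48 > 47 → go right; 48 < 49 → go left. Place as left child of 49.
Insert 78: 78 > 14 → go right; 78 > 63 → go right; 78 > 74 → go right. Place as right child of 74.

Path to 31: 14 → 63 → 26 → 31
Path to 48: 14 → 63 → 26 → 31 → 38 → 47 → 49 → 48
31 lies on both paths and is an ancestor of the other node.

31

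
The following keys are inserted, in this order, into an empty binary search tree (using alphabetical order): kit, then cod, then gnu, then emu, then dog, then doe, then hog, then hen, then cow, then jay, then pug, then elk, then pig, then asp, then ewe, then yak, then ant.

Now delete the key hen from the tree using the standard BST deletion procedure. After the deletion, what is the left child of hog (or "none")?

kit: root
cod: left child of kit (depth 1)
gnu: right child of cod (depth 2)
emu: left child of gnu (depth 3)
dog: left child of emu (depth 4)
doe: left child of dog (depth 5)
hog: right child of gnu (depth 3)
hen: left child of hog (depth 4)
cow: left child of doe (depth 6)
jay: right child of hog (depth 4)
pug: right child of kit (depth 1)
elk: right child of dog (depth 5)
pig: left child of pug (depth 2)
asp: left child of cod (depth 2)
ewe: right child of emu (depth 4)
yak: right child of pug (depth 2)
ant: left child of asp (depth 3)

Delete hen (at most one child — splice it out).
After deletion, hog's left child: none.

none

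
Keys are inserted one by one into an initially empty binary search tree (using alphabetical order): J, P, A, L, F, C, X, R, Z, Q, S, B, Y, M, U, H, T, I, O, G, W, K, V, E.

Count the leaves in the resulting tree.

10

Insert J: tree is empty, so J becomes the root.
Insert P: P > J → go right. Place as right child of J.
Insert A: A < J → go left. Place as left child of J.
Insert L: L > J → go right; L < P → go left. Place as left child of P.
Insert F: F < J → go left; F > A → go right. Place as right child of A.
Insert C: C < J → go left; C > A → go right; C < F → go left. Place as left child of F.
Insert X: X > J → go right; X > P → go right. Place as right child of P.
Insert R: R > J → go right; R > P → go right; R < X → go left. Place as left child of X.
Insert Z: Z > J → go right; Z > P → go right; Z > X → go right. Place as right child of X.
Insert Q: Q > J → go right; Q > P → go right; Q < X → go left; Q < R → go left. Place as left child of R.
Insert S: S > J → go right; S > P → go right; S < X → go left; S > R → go right. Place as right child of R.
Insert B: B < J → go left; B > A → go right; B < F → go left; B < C → go left. Place as left child of C.
Insert Y: Y > J → go right; Y > P → go right; Y > X → go right; Y < Z → go left. Place as left child of Z.
Insert M: M > J → go right; M < P → go left; M > L → go right. Place as right child of L.
Insert U: U > J → go right; U > P → go right; U < X → go left; U > R → go right; U > S → go right. Place as right child of S.
Insert H: H < J → go left; H > A → go right; H > F → go right. Place as right child of F.
Insert T: T > J → go right; T > P → go right; T < X → go left; T > R → go right; T > S → go right; T < U → go left. Place as left child of U.
Insert I: I < J → go left; I > A → go right; I > F → go right; I > H → go right. Place as right child of H.
Insert O: O > J → go right; O < P → go left; O > L → go right; O > M → go right. Place as right child of M.
Insert G: G < J → go left; G > A → go right; G > F → go right; G < H → go left. Place as left child of H.
Insert W: W > J → go right; W > P → go right; W < X → go left; W > R → go right; W > S → go right; W > U → go right. Place as right child of U.
Insert K: K > J → go right; K < P → go left; K < L → go left. Place as left child of L.
Insert V: V > J → go right; V > P → go right; V < X → go left; V > R → go right; V > S → go right; V > U → go right; V < W → go left. Place as left child of W.
Insert E: E < J → go left; E > A → go right; E < F → go left; E > C → go right. Place as right child of C.

Leaves: B, E, G, I, K, O, Q, T, V, Y — 10 in total.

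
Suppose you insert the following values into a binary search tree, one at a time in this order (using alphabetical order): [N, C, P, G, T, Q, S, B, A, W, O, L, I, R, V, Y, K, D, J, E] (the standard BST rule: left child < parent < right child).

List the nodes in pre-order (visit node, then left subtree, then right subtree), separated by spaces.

Insert N: tree is empty, so N becomes the root.
Insert C: C < N → go left. Place as left child of N.
Insert P: P > N → go right. Place as right child of N.
Insert G: G < N → go left; G > C → go right. Place as right child of C.
Insert T: T > N → go right; T > P → go right. Place as right child of P.
Insert Q: Q > N → go right; Q > P → go right; Q < T → go left. Place as left child of T.
Insert S: S > N → go right; S > P → go right; S < T → go left; S > Q → go right. Place as right child of Q.
Insert B: B < N → go left; B < C → go left. Place as left child of C.
Insert A: A < N → go left; A < C → go left; A < B → go left. Place as left child of B.
Insert W: W > N → go right; W > P → go right; W > T → go right. Place as right child of T.
Insert O: O > N → go right; O < P → go left. Place as left child of P.
Insert L: L < N → go left; L > C → go right; L > G → go right. Place as right child of G.
Insert I: I < N → go left; I > C → go right; I > G → go right; I < L → go left. Place as left child of L.
Insert R: R > N → go right; R > P → go right; R < T → go left; R > Q → go right; R < S → go left. Place as left child of S.
Insert V: V > N → go right; V > P → go right; V > T → go right; V < W → go left. Place as left child of W.
Insert Y: Y > N → go right; Y > P → go right; Y > T → go right; Y > W → go right. Place as right child of W.
Insert K: K < N → go left; K > C → go right; K > G → go right; K < L → go left; K > I → go right. Place as right child of I.
Insert D: D < N → go left; D > C → go right; D < G → go left. Place as left child of G.
Insert J: J < N → go left; J > C → go right; J > G → go right; J < L → go left; J > I → go right; J < K → go left. Place as left child of K.
Insert E: E < N → go left; E > C → go right; E < G → go left; E > D → go right. Place as right child of D.

N C B A G D E L I K J P O T Q S R W V Y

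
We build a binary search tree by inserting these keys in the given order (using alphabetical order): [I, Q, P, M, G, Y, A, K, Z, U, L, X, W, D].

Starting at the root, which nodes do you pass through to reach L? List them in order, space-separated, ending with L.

I Q P M K L

Insert I: tree is empty, so I becomes the root.
Insert Q: Q > I → go right. Place as right child of I.
Insert P: P > I → go right; P < Q → go left. Place as left child of Q.
Insert M: M > I → go right; M < Q → go left; M < P → go left. Place as left child of P.
Insert G: G < I → go left. Place as left child of I.
Insert Y: Y > I → go right; Y > Q → go right. Place as right child of Q.
Insert A: A < I → go left; A < G → go left. Place as left child of G.
Insert K: K > I → go right; K < Q → go left; K < P → go left; K < M → go left. Place as left child of M.
Insert Z: Z > I → go right; Z > Q → go right; Z > Y → go right. Place as right child of Y.
Insert U: U > I → go right; U > Q → go right; U < Y → go left. Place as left child of Y.
Insert L: L > I → go right; L < Q → go left; L < P → go left; L < M → go left; L > K → go right. Place as right child of K.
Insert X: X > I → go right; X > Q → go right; X < Y → go left; X > U → go right. Place as right child of U.
Insert W: W > I → go right; W > Q → go right; W < Y → go left; W > U → go right; W < X → go left. Place as left child of X.
Insert D: D < I → go left; D < G → go left; D > A → go right. Place as right child of A.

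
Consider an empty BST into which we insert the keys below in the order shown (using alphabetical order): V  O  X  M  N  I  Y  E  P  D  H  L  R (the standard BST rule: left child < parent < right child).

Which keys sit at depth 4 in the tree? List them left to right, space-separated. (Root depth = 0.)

E L

Insert V: tree is empty, so V becomes the root.
Insert O: O < V → go left. Place as left child of V.
Insert X: X > V → go right. Place as right child of V.
Insert M: M < V → go left; M < O → go left. Place as left child of O.
Insert N: N < V → go left; N < O → go left; N > M → go right. Place as right child of M.
Insert I: I < V → go left; I < O → go left; I < M → go left. Place as left child of M.
Insert Y: Y > V → go right; Y > X → go right. Place as right child of X.
Insert E: E < V → go left; E < O → go left; E < M → go left; E < I → go left. Place as left child of I.
Insert P: P < V → go left; P > O → go right. Place as right child of O.
Insert D: D < V → go left; D < O → go left; D < M → go left; D < I → go left; D < E → go left. Place as left child of E.
Insert H: H < V → go left; H < O → go left; H < M → go left; H < I → go left; H > E → go right. Place as right child of E.
Insert L: L < V → go left; L < O → go left; L < M → go left; L > I → go right. Place as right child of I.
Insert R: R < V → go left; R > O → go right; R > P → go right. Place as right child of P.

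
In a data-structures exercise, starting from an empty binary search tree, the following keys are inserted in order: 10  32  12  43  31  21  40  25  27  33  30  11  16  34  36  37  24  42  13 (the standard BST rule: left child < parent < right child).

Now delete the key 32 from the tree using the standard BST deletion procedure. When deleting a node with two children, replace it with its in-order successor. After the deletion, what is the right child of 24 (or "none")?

10: root
32: right child of 10 (depth 1)
12: left child of 32 (depth 2)
43: right child of 32 (depth 2)
31: right child of 12 (depth 3)
21: left child of 31 (depth 4)
40: left child of 43 (depth 3)
25: right child of 21 (depth 5)
27: right child of 25 (depth 6)
33: left child of 40 (depth 4)
30: right child of 27 (depth 7)
11: left child of 12 (depth 3)
16: left child of 21 (depth 5)
34: right child of 33 (depth 5)
36: right child of 34 (depth 6)
37: right child of 36 (depth 7)
24: left child of 25 (depth 6)
42: right child of 40 (depth 4)
13: left child of 16 (depth 6)

Delete 32 (two children — replace with in-order successor).
After deletion, 24's right child: none.

none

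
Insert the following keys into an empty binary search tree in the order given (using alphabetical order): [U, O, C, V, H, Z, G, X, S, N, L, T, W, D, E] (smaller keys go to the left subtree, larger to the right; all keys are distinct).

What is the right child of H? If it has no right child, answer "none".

U: root
O: left child of U (depth 1)
C: left child of O (depth 2)
V: right child of U (depth 1)
H: right child of C (depth 3)
Z: right child of V (depth 2)
G: left child of H (depth 4)
X: left child of Z (depth 3)
S: right child of O (depth 2)
N: right child of H (depth 4)
L: left child of N (depth 5)
T: right child of S (depth 3)
W: left child of X (depth 4)
D: left child of G (depth 5)
E: right child of D (depth 6)

N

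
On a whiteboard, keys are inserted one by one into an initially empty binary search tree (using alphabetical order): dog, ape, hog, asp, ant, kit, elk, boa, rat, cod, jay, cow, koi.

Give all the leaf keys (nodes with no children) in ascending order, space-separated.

ant cow elk jay koi

Insert dog: tree is empty, so dog becomes the root.
Insert ape: ape < dog → go left. Place as left child of dog.
Insert hog: hog > dog → go right. Place as right child of dog.
Insert asp: asp < dog → go left; asp > ape → go right. Place as right child of ape.
Insert ant: ant < dog → go left; ant < ape → go left. Place as left child of ape.
Insert kit: kit > dog → go right; kit > hog → go right. Place as right child of hog.
Insert elk: elk > dog → go right; elk < hog → go left. Place as left child of hog.
Insert boa: boa < dog → go left; boa > ape → go right; boa > asp → go right. Place as right child of asp.
Insert rat: rat > dog → go right; rat > hog → go right; rat > kit → go right. Place as right child of kit.
Insert cod: cod < dog → go left; cod > ape → go right; cod > asp → go right; cod > boa → go right. Place as right child of boa.
Insert jay: jay > dog → go right; jay > hog → go right; jay < kit → go left. Place as left child of kit.
Insert cow: cow < dog → go left; cow > ape → go right; cow > asp → go right; cow > boa → go right; cow > cod → go right. Place as right child of cod.
Insert koi: koi > dog → go right; koi > hog → go right; koi > kit → go right; koi < rat → go left. Place as left child of rat.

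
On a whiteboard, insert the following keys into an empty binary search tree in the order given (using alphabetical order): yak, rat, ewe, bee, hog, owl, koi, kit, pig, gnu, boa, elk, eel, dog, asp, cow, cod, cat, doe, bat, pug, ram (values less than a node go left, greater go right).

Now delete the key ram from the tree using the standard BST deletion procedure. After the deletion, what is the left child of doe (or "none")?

none

yak: root
rat: left child of yak (depth 1)
ewe: left child of rat (depth 2)
bee: left child of ewe (depth 3)
hog: right child of ewe (depth 3)
owl: right child of hog (depth 4)
koi: left child of owl (depth 5)
kit: left child of koi (depth 6)
pig: right child of owl (depth 5)
gnu: left child of hog (depth 4)
boa: right child of bee (depth 4)
elk: right child of boa (depth 5)
eel: left child of elk (depth 6)
dog: left child of eel (depth 7)
asp: left child of bee (depth 4)
cow: left child of dog (depth 8)
cod: left child of cow (depth 9)
cat: left child of cod (depth 10)
doe: right child of cow (depth 9)
bat: right child of asp (depth 5)
pug: right child of pig (depth 6)
ram: right child of pug (depth 7)

Delete ram (at most one child — splice it out).
After deletion, doe's left child: none.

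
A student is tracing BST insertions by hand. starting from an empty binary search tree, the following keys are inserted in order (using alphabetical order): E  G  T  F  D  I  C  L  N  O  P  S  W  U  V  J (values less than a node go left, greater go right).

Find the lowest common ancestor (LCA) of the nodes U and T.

T

Insert E: tree is empty, so E becomes the root.
Insert G: G > E → go right. Place as right child of E.
Insert T: T > E → go right; T > G → go right. Place as right child of G.
Insert F: F > E → go right; F < G → go left. Place as left child of G.
Insert D: D < E → go left. Place as left child of E.
Insert I: I > E → go right; I > G → go right; I < T → go left. Place as left child of T.
Insert C: C < E → go left; C < D → go left. Place as left child of D.
Insert L: L > E → go right; L > G → go right; L < T → go left; L > I → go right. Place as right child of I.
Insert N: N > E → go right; N > G → go right; N < T → go left; N > I → go right; N > L → go right. Place as right child of L.
Insert O: O > E → go right; O > G → go right; O < T → go left; O > I → go right; O > L → go right; O > N → go right. Place as right child of N.
Insert P: P > E → go right; P > G → go right; P < T → go left; P > I → go right; P > L → go right; P > N → go right; P > O → go right. Place as right child of O.
Insert S: S > E → go right; S > G → go right; S < T → go left; S > I → go right; S > L → go right; S > N → go right; S > O → go right; S > P → go right. Place as right child of P.
Insert W: W > E → go right; W > G → go right; W > T → go right. Place as right child of T.
Insert U: U > E → go right; U > G → go right; U > T → go right; U < W → go left. Place as left child of W.
Insert V: V > E → go right; V > G → go right; V > T → go right; V < W → go left; V > U → go right. Place as right child of U.
Insert J: J > E → go right; J > G → go right; J < T → go left; J > I → go right; J < L → go left. Place as left child of L.

Path to U: E → G → T → W → U
Path to T: E → G → T
T lies on both paths and is an ancestor of the other node.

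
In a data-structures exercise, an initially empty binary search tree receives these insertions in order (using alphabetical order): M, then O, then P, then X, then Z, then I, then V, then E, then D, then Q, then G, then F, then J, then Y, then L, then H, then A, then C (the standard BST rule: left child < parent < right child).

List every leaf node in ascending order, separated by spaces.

M: root
O: right child of M (depth 1)
P: right child of O (depth 2)
X: right child of P (depth 3)
Z: right child of X (depth 4)
I: left child of M (depth 1)
V: left child of X (depth 4)
E: left child of I (depth 2)
D: left child of E (depth 3)
Q: left child of V (depth 5)
G: right child of E (depth 3)
F: left child of G (depth 4)
J: right child of I (depth 2)
Y: left child of Z (depth 5)
L: right child of J (depth 3)
H: right child of G (depth 4)
A: left child of D (depth 4)
C: right child of A (depth 5)

C F H L Q Y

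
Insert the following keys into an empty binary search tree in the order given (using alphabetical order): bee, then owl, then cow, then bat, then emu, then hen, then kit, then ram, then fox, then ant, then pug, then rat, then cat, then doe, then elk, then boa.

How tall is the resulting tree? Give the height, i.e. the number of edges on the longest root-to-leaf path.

bee: root
owl: right child of bee (depth 1)
cow: left child of owl (depth 2)
bat: left child of bee (depth 1)
emu: right child of cow (depth 3)
hen: right child of emu (depth 4)
kit: right child of hen (depth 5)
ram: right child of owl (depth 2)
fox: left child of hen (depth 5)
ant: left child of bat (depth 2)
pug: left child of ram (depth 3)
rat: right child of ram (depth 3)
cat: left child of cow (depth 3)
doe: left child of emu (depth 4)
elk: right child of doe (depth 5)
boa: left child of cat (depth 4)

The deepest node is kit at depth 5.

5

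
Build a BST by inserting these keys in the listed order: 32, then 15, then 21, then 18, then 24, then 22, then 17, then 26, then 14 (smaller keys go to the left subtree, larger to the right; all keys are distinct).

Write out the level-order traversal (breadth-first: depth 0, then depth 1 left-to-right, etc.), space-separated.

32 15 14 21 18 24 17 22 26

32: root
15: left child of 32 (depth 1)
21: right child of 15 (depth 2)
18: left child of 21 (depth 3)
24: right child of 21 (depth 3)
22: left child of 24 (depth 4)
17: left child of 18 (depth 4)
26: right child of 24 (depth 4)
14: left child of 15 (depth 2)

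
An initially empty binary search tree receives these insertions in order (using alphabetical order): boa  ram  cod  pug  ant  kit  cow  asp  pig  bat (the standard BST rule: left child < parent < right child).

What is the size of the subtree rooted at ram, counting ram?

Insert boa: tree is empty, so boa becomes the root.
Insert ram: ram > boa → go right. Place as right child of boa.
Insert cod: cod > boa → go right; cod < ram → go left. Place as left child of ram.
Insert pug: pug > boa → go right; pug < ram → go left; pug > cod → go right. Place as right child of cod.
Insert ant: ant < boa → go left. Place as left child of boa.
Insert kit: kit > boa → go right; kit < ram → go left; kit > cod → go right; kit < pug → go left. Place as left child of pug.
Insert cow: cow > boa → go right; cow < ram → go left; cow > cod → go right; cow < pug → go left; cow < kit → go left. Place as left child of kit.
Insert asp: asp < boa → go left; asp > ant → go right. Place as right child of ant.
Insert pig: pig > boa → go right; pig < ram → go left; pig > cod → go right; pig < pug → go left; pig > kit → go right. Place as right child of kit.
Insert bat: bat < boa → go left; bat > ant → go right; bat > asp → go right. Place as right child of asp.

Subtree rooted at ram contains: ram, cod, pug, kit, cow, pig — 6 nodes.

6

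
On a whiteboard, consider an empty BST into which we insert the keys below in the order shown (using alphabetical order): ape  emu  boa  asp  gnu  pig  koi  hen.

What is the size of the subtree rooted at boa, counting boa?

ape: root
emu: right child of ape (depth 1)
boa: left child of emu (depth 2)
asp: left child of boa (depth 3)
gnu: right child of emu (depth 2)
pig: right child of gnu (depth 3)
koi: left child of pig (depth 4)
hen: left child of koi (depth 5)

Subtree rooted at boa contains: boa, asp — 2 nodes.

2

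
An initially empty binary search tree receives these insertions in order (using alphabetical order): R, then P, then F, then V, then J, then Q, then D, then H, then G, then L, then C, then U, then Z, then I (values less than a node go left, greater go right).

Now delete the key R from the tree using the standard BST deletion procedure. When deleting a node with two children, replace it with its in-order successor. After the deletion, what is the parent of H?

R: root
P: left child of R (depth 1)
F: left child of P (depth 2)
V: right child of R (depth 1)
J: right child of F (depth 3)
Q: right child of P (depth 2)
D: left child of F (depth 3)
H: left child of J (depth 4)
G: left child of H (depth 5)
L: right child of J (depth 4)
C: left child of D (depth 4)
U: left child of V (depth 2)
Z: right child of V (depth 2)
I: right child of H (depth 5)

Delete R (two children — replace with in-order successor).
After deletion, H's parent is J.

J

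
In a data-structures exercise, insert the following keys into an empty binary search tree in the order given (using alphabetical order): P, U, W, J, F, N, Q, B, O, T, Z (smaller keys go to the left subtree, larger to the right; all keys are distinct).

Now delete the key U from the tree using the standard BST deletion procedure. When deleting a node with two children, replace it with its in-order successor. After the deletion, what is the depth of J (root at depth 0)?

1

P: root
U: right child of P (depth 1)
W: right child of U (depth 2)
J: left child of P (depth 1)
F: left child of J (depth 2)
N: right child of J (depth 2)
Q: left child of U (depth 2)
B: left child of F (depth 3)
O: right child of N (depth 3)
T: right child of Q (depth 3)
Z: right child of W (depth 3)

Delete U (two children — replace with in-order successor).
After deletion, path to J: P → J.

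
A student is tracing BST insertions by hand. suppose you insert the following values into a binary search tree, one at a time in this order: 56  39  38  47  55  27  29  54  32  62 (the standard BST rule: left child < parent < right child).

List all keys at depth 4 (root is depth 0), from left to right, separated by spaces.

56: root
39: left child of 56 (depth 1)
38: left child of 39 (depth 2)
47: right child of 39 (depth 2)
55: right child of 47 (depth 3)
27: left child of 38 (depth 3)
29: right child of 27 (depth 4)
54: left child of 55 (depth 4)
32: right child of 29 (depth 5)
62: right child of 56 (depth 1)

29 54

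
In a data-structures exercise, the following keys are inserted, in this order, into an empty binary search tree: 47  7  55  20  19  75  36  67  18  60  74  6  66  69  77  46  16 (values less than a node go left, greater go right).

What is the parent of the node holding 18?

19

Insert 47: tree is empty, so 47 becomes the root.
Insert 7: 7 < 47 → go left. Place as left child of 47.
Insert 55: 55 > 47 → go right. Place as right child of 47.
Insert 20: 20 < 47 → go left; 20 > 7 → go right. Place as right child of 7.
Insert 19: 19 < 47 → go left; 19 > 7 → go right; 19 < 20 → go left. Place as left child of 20.
Insert 75: 75 > 47 → go right; 75 > 55 → go right. Place as right child of 55.
Insert 36: 36 < 47 → go left; 36 > 7 → go right; 36 > 20 → go right. Place as right child of 20.
Insert 67: 67 > 47 → go right; 67 > 55 → go right; 67 < 75 → go left. Place as left child of 75.
Insert 18: 18 < 47 → go left; 18 > 7 → go right; 18 < 20 → go left; 18 < 19 → go left. Place as left child of 19.
Insert 60: 60 > 47 → go right; 60 > 55 → go right; 60 < 75 → go left; 60 < 67 → go left. Place as left child of 67.
Insert 74: 74 > 47 → go right; 74 > 55 → go right; 74 < 75 → go left; 74 > 67 → go right. Place as right child of 67.
Insert 6: 6 < 47 → go left; 6 < 7 → go left. Place as left child of 7.
Insert 66: 66 > 47 → go right; 66 > 55 → go right; 66 < 75 → go left; 66 < 67 → go left; 66 > 60 → go right. Place as right child of 60.
Insert 69: 69 > 47 → go right; 69 > 55 → go right; 69 < 75 → go left; 69 > 67 → go right; 69 < 74 → go left. Place as left child of 74.
Insert 77: 77 > 47 → go right; 77 > 55 → go right; 77 > 75 → go right. Place as right child of 75.
Insert 46: 46 < 47 → go left; 46 > 7 → go right; 46 > 20 → go right; 46 > 36 → go right. Place as right child of 36.
Insert 16: 16 < 47 → go left; 16 > 7 → go right; 16 < 20 → go left; 16 < 19 → go left; 16 < 18 → go left. Place as left child of 18.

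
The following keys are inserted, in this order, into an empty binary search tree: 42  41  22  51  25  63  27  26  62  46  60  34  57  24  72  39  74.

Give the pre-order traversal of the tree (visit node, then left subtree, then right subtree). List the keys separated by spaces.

42 41 22 25 24 27 26 34 39 51 46 63 62 60 57 72 74

42: root
41: left child of 42 (depth 1)
22: left child of 41 (depth 2)
51: right child of 42 (depth 1)
25: right child of 22 (depth 3)
63: right child of 51 (depth 2)
27: right child of 25 (depth 4)
26: left child of 27 (depth 5)
62: left child of 63 (depth 3)
46: left child of 51 (depth 2)
60: left child of 62 (depth 4)
34: right child of 27 (depth 5)
57: left child of 60 (depth 5)
24: left child of 25 (depth 4)
72: right child of 63 (depth 3)
39: right child of 34 (depth 6)
74: right child of 72 (depth 4)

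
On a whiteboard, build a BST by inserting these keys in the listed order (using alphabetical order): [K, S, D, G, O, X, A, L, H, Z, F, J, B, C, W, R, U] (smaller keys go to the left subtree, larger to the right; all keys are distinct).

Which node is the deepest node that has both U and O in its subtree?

Insert K: tree is empty, so K becomes the root.
Insert S: S > K → go right. Place as right child of K.
Insert D: D < K → go left. Place as left child of K.
Insert G: G < K → go left; G > D → go right. Place as right child of D.
Insert O: O > K → go right; O < S → go left. Place as left child of S.
Insert X: X > K → go right; X > S → go right. Place as right child of S.
Insert A: A < K → go left; A < D → go left. Place as left child of D.
Insert L: L > K → go right; L < S → go left; L < O → go left. Place as left child of O.
Insert H: H < K → go left; H > D → go right; H > G → go right. Place as right child of G.
Insert Z: Z > K → go right; Z > S → go right; Z > X → go right. Place as right child of X.
Insert F: F < K → go left; F > D → go right; F < G → go left. Place as left child of G.
Insert J: J < K → go left; J > D → go right; J > G → go right; J > H → go right. Place as right child of H.
Insert B: B < K → go left; B < D → go left; B > A → go right. Place as right child of A.
Insert C: C < K → go left; C < D → go left; C > A → go right; C > B → go right. Place as right child of B.
Insert W: W > K → go right; W > S → go right; W < X → go left. Place as left child of X.
Insert R: R > K → go right; R < S → go left; R > O → go right. Place as right child of O.
Insert U: U > K → go right; U > S → go right; U < X → go left; U < W → go left. Place as left child of W.

Path to U: K → S → X → W → U
Path to O: K → S → O
The paths share a prefix ending at S, then split left and right.

S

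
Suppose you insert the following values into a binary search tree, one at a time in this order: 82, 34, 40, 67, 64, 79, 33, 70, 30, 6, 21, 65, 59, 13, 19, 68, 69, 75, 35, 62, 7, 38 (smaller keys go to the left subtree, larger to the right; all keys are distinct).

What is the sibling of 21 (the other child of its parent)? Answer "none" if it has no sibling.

none

82: root
34: left child of 82 (depth 1)
40: right child of 34 (depth 2)
67: right child of 40 (depth 3)
64: left child of 67 (depth 4)
79: right child of 67 (depth 4)
33: left child of 34 (depth 2)
70: left child of 79 (depth 5)
30: left child of 33 (depth 3)
6: left child of 30 (depth 4)
21: right child of 6 (depth 5)
65: right child of 64 (depth 5)
59: left child of 64 (depth 5)
13: left child of 21 (depth 6)
19: right child of 13 (depth 7)
68: left child of 70 (depth 6)
69: right child of 68 (depth 7)
75: right child of 70 (depth 6)
35: left child of 40 (depth 3)
62: right child of 59 (depth 6)
7: left child of 13 (depth 7)
38: right child of 35 (depth 4)

21's parent is 6, which has only one child.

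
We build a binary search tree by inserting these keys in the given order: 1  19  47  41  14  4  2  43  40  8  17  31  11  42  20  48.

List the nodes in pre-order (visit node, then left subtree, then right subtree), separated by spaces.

1: root
19: right child of 1 (depth 1)
47: right child of 19 (depth 2)
41: left child of 47 (depth 3)
14: left child of 19 (depth 2)
4: left child of 14 (depth 3)
2: left child of 4 (depth 4)
43: right child of 41 (depth 4)
40: left child of 41 (depth 4)
8: right child of 4 (depth 4)
17: right child of 14 (depth 3)
31: left child of 40 (depth 5)
11: right child of 8 (depth 5)
42: left child of 43 (depth 5)
20: left child of 31 (depth 6)
48: right child of 47 (depth 3)

1 19 14 4 2 8 11 17 47 41 40 31 20 43 42 48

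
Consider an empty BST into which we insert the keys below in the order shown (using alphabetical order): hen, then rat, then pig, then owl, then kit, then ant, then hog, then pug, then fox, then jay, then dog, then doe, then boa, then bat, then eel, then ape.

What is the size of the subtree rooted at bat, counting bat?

2

hen: root
rat: right child of hen (depth 1)
pig: left child of rat (depth 2)
owl: left child of pig (depth 3)
kit: left child of owl (depth 4)
ant: left child of hen (depth 1)
hog: left child of kit (depth 5)
pug: right child of pig (depth 3)
fox: right child of ant (depth 2)
jay: right child of hog (depth 6)
dog: left child of fox (depth 3)
doe: left child of dog (depth 4)
boa: left child of doe (depth 5)
bat: left child of boa (depth 6)
eel: right child of dog (depth 4)
ape: left child of bat (depth 7)

Subtree rooted at bat contains: bat, ape — 2 nodes.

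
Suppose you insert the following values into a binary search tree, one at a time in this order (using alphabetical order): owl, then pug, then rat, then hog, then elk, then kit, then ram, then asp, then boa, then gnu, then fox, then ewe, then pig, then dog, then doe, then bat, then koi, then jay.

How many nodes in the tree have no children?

owl: root
pug: right child of owl (depth 1)
rat: right child of pug (depth 2)
hog: left child of owl (depth 1)
elk: left child of hog (depth 2)
kit: right child of hog (depth 2)
ram: left child of rat (depth 3)
asp: left child of elk (depth 3)
boa: right child of asp (depth 4)
gnu: right child of elk (depth 3)
fox: left child of gnu (depth 4)
ewe: left child of fox (depth 5)
pig: left child of pug (depth 2)
dog: right child of boa (depth 5)
doe: left child of dog (depth 6)
bat: left child of boa (depth 5)
koi: right child of kit (depth 3)
jay: left child of kit (depth 3)

Leaves: bat, doe, ewe, jay, koi, pig, ram — 7 in total.

7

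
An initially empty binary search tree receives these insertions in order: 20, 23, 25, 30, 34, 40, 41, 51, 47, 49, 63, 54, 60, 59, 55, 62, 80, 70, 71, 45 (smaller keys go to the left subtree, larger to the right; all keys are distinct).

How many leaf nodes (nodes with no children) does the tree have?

5

20: root
23: right child of 20 (depth 1)
25: right child of 23 (depth 2)
30: right child of 25 (depth 3)
34: right child of 30 (depth 4)
40: right child of 34 (depth 5)
41: right child of 40 (depth 6)
51: right child of 41 (depth 7)
47: left child of 51 (depth 8)
49: right child of 47 (depth 9)
63: right child of 51 (depth 8)
54: left child of 63 (depth 9)
60: right child of 54 (depth 10)
59: left child of 60 (depth 11)
55: left child of 59 (depth 12)
62: right child of 60 (depth 11)
80: right child of 63 (depth 9)
70: left child of 80 (depth 10)
71: right child of 70 (depth 11)
45: left child of 47 (depth 9)

Leaves: 45, 49, 55, 62, 71 — 5 in total.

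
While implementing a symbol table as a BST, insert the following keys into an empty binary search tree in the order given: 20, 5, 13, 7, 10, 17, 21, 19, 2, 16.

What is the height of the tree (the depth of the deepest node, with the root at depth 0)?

4

20: root
5: left child of 20 (depth 1)
13: right child of 5 (depth 2)
7: left child of 13 (depth 3)
10: right child of 7 (depth 4)
17: right child of 13 (depth 3)
21: right child of 20 (depth 1)
19: right child of 17 (depth 4)
2: left child of 5 (depth 2)
16: left child of 17 (depth 4)

The deepest node is 10 at depth 4.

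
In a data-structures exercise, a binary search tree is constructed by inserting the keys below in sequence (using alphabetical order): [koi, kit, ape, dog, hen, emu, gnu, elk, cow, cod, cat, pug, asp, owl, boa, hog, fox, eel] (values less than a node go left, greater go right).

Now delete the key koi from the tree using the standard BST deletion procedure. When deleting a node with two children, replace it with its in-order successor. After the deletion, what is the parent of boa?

Insert koi: tree is empty, so koi becomes the root.
Insert kit: kit < koi → go left. Place as left child of koi.
Insert ape: ape < koi → go left; ape < kit → go left. Place as left child of kit.
Insert dog: dog < koi → go left; dog < kit → go left; dog > ape → go right. Place as right child of ape.
Insert hen: hen < koi → go left; hen < kit → go left; hen > ape → go right; hen > dog → go right. Place as right child of dog.
Insert emu: emu < koi → go left; emu < kit → go left; emu > ape → go right; emu > dog → go right; emu < hen → go left. Place as left child of hen.
Insert gnu: gnu < koi → go left; gnu < kit → go left; gnu > ape → go right; gnu > dog → go right; gnu < hen → go left; gnu > emu → go right. Place as right child of emu.
Insert elk: elk < koi → go left; elk < kit → go left; elk > ape → go right; elk > dog → go right; elk < hen → go left; elk < emu → go left. Place as left child of emu.
Insert cow: cow < koi → go left; cow < kit → go left; cow > ape → go right; cow < dog → go left. Place as left child of dog.
Insert cod: cod < koi → go left; cod < kit → go left; cod > ape → go right; cod < dog → go left; cod < cow → go left. Place as left child of cow.
Insert cat: cat < koi → go left; cat < kit → go left; cat > ape → go right; cat < dog → go left; cat < cow → go left; cat < cod → go left. Place as left child of cod.
Insert pug: pug > koi → go right. Place as right child of koi.
Insert asp: asp < koi → go left; asp < kit → go left; asp > ape → go right; asp < dog → go left; asp < cow → go left; asp < cod → go left; asp < cat → go left. Place as left child of cat.
Insert owl: owl > koi → go right; owl < pug → go left. Place as left child of pug.
Insert boa: boa < koi → go left; boa < kit → go left; boa > ape → go right; boa < dog → go left; boa < cow → go left; boa < cod → go left; boa < cat → go left; boa > asp → go right. Place as right child of asp.
Insert hog: hog < koi → go left; hog < kit → go left; hog > ape → go right; hog > dog → go right; hog > hen → go right. Place as right child of hen.
Insert fox: fox < koi → go left; fox < kit → go left; fox > ape → go right; fox > dog → go right; fox < hen → go left; fox > emu → go right; fox < gnu → go left. Place as left child of gnu.
Insert eel: eel < koi → go left; eel < kit → go left; eel > ape → go right; eel > dog → go right; eel < hen → go left; eel < emu → go left; eel < elk → go left. Place as left child of elk.

Delete koi (two children — replace with in-order successor).
After deletion, boa's parent is asp.

asp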